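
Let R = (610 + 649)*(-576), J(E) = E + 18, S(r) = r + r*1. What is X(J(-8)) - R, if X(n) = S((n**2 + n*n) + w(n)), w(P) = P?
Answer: 725604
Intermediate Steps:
S(r) = 2*r (S(r) = r + r = 2*r)
J(E) = 18 + E
X(n) = 2*n + 4*n**2 (X(n) = 2*((n**2 + n*n) + n) = 2*((n**2 + n**2) + n) = 2*(2*n**2 + n) = 2*(n + 2*n**2) = 2*n + 4*n**2)
R = -725184 (R = 1259*(-576) = -725184)
X(J(-8)) - R = 2*(18 - 8)*(1 + 2*(18 - 8)) - 1*(-725184) = 2*10*(1 + 2*10) + 725184 = 2*10*(1 + 20) + 725184 = 2*10*21 + 725184 = 420 + 725184 = 725604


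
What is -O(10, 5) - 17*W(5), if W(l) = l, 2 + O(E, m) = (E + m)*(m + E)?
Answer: -308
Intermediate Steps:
O(E, m) = -2 + (E + m)² (O(E, m) = -2 + (E + m)*(m + E) = -2 + (E + m)*(E + m) = -2 + (E + m)²)
-O(10, 5) - 17*W(5) = -(-2 + (10 + 5)²) - 17*5 = -(-2 + 15²) - 1*85 = -(-2 + 225) - 85 = -1*223 - 85 = -223 - 85 = -308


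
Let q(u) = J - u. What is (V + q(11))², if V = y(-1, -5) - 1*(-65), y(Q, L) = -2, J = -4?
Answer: 2304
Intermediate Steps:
q(u) = -4 - u
V = 63 (V = -2 - 1*(-65) = -2 + 65 = 63)
(V + q(11))² = (63 + (-4 - 1*11))² = (63 + (-4 - 11))² = (63 - 15)² = 48² = 2304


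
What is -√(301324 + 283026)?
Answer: -5*√23374 ≈ -764.43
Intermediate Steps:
-√(301324 + 283026) = -√584350 = -5*√23374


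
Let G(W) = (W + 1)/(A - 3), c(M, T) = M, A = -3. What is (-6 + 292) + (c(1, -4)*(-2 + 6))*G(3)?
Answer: 850/3 ≈ 283.33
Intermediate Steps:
G(W) = -⅙ - W/6 (G(W) = (W + 1)/(-3 - 3) = (1 + W)/(-6) = (1 + W)*(-⅙) = -⅙ - W/6)
(-6 + 292) + (c(1, -4)*(-2 + 6))*G(3) = (-6 + 292) + (1*(-2 + 6))*(-⅙ - ⅙*3) = 286 + (1*4)*(-⅙ - ½) = 286 + 4*(-⅔) = 286 - 8/3 = 850/3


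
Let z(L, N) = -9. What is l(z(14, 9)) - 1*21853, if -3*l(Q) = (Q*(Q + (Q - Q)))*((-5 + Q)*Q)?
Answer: -25255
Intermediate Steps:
l(Q) = -Q³*(-5 + Q)/3 (l(Q) = -Q*(Q + (Q - Q))*(-5 + Q)*Q/3 = -Q*(Q + 0)*Q*(-5 + Q)/3 = -Q*Q*Q*(-5 + Q)/3 = -Q²*Q*(-5 + Q)/3 = -Q³*(-5 + Q)/3)
l(z(14, 9)) - 1*21853 = (⅓)*(-9)³*(5 - 1*(-9)) - 1*21853 = (⅓)*(-729)*(5 + 9) - 21853 = (⅓)*(-729)*14 - 21853 = -3402 - 21853 = -25255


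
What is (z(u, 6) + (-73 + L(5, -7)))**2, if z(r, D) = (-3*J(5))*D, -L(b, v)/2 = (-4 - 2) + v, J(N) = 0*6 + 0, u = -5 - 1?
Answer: 2209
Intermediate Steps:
u = -6
J(N) = 0 (J(N) = 0 + 0 = 0)
L(b, v) = 12 - 2*v (L(b, v) = -2*((-4 - 2) + v) = -2*(-6 + v) = 12 - 2*v)
z(r, D) = 0 (z(r, D) = (-3*0)*D = 0*D = 0)
(z(u, 6) + (-73 + L(5, -7)))**2 = (0 + (-73 + (12 - 2*(-7))))**2 = (0 + (-73 + (12 + 14)))**2 = (0 + (-73 + 26))**2 = (0 - 47)**2 = (-47)**2 = 2209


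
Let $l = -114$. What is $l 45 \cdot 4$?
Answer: $-20520$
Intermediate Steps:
$l 45 \cdot 4 = \left(-114\right) 45 \cdot 4 = \left(-5130\right) 4 = -20520$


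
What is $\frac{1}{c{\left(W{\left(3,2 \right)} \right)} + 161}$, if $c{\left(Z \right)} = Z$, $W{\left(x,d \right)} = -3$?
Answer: $\frac{1}{158} \approx 0.0063291$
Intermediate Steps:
$\frac{1}{c{\left(W{\left(3,2 \right)} \right)} + 161} = \frac{1}{-3 + 161} = \frac{1}{158}$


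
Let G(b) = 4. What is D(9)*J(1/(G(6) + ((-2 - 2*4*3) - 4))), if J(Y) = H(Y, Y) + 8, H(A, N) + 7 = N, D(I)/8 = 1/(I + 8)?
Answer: 100/221 ≈ 0.45249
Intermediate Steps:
D(I) = 8/(8 + I) (D(I) = 8/(I + 8) = 8/(8 + I))
H(A, N) = -7 + N
J(Y) = 1 + Y (J(Y) = (-7 + Y) + 8 = 1 + Y)
D(9)*J(1/(G(6) + ((-2 - 2*4*3) - 4))) = (8/(8 + 9))*(1 + 1/(4 + ((-2 - 2*4*3) - 4))) = (8/17)*(1 + 1/(4 + ((-2 - 8*3) - 4))) = (8*(1/17))*(1 + 1/(4 + ((-2 - 24) - 4))) = 8*(1 + 1/(4 + (-26 - 4)))/17 = 8*(1 + 1/(4 - 30))/17 = 8*(1 + 1/(-26))/17 = 8*(1 - 1/26)/17 = (8/17)*(25/26) = 100/221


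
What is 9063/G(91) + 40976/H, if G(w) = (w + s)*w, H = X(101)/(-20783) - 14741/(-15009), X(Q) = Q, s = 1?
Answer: 53505692968233453/1276086586684 ≈ 41930.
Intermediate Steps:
H = 304846294/311932047 (H = 101/(-20783) - 14741/(-15009) = 101*(-1/20783) - 14741*(-1/15009) = -101/20783 + 14741/15009 = 304846294/311932047 ≈ 0.97728)
G(w) = w*(1 + w) (G(w) = (w + 1)*w = (1 + w)*w = w*(1 + w))
9063/G(91) + 40976/H = 9063/((91*(1 + 91))) + 40976/(304846294/311932047) = 9063/((91*92)) + 40976*(311932047/304846294) = 9063/8372 + 6390863778936/152423147 = 53505692968233453/1276086586684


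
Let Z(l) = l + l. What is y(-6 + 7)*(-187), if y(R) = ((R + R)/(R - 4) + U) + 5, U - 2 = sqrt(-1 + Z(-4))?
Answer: -3553/3 - 561*I ≈ -1184.3 - 561.0*I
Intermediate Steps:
Z(l) = 2*l
U = 2 + 3*I (U = 2 + sqrt(-1 + 2*(-4)) = 2 + sqrt(-1 - 8) = 2 + sqrt(-9) = 2 + 3*I ≈ 2.0 + 3.0*I)
y(R) = 7 + 3*I + 2*R/(-4 + R) (y(R) = ((R + R)/(R - 4) + (2 + 3*I)) + 5 = ((2*R)/(-4 + R) + (2 + 3*I)) + 5 = (2*R/(-4 + R) + (2 + 3*I)) + 5 = (2 + 3*I + 2*R/(-4 + R)) + 5 = 7 + 3*I + 2*R/(-4 + R))
y(-6 + 7)*(-187) = ((-28 - 12*I + 3*(-6 + 7)*(3 + I))/(-4 + (-6 + 7)))*(-187) = ((-28 - 12*I + 3*1*(3 + I))/(-4 + 1))*(-187) = ((-28 - 12*I + (9 + 3*I))/(-3))*(-187) = -(-19 - 9*I)/3*(-187) = (19/3 + 3*I)*(-187) = -3553/3 - 561*I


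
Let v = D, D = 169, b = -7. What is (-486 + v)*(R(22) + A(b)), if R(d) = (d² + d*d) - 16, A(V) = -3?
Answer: -300833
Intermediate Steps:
v = 169
R(d) = -16 + 2*d² (R(d) = (d² + d²) - 16 = 2*d² - 16 = -16 + 2*d²)
(-486 + v)*(R(22) + A(b)) = (-486 + 169)*((-16 + 2*22²) - 3) = -317*((-16 + 2*484) - 3) = -317*((-16 + 968) - 3) = -317*(952 - 3) = -317*949 = -300833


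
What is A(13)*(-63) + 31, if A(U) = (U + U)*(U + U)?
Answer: -42557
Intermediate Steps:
A(U) = 4*U² (A(U) = (2*U)*(2*U) = 4*U²)
A(13)*(-63) + 31 = (4*13²)*(-63) + 31 = (4*169)*(-63) + 31 = 676*(-63) + 31 = -42588 + 31 = -42557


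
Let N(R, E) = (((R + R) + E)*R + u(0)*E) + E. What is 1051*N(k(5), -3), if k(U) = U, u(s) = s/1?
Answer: 33632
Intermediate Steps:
u(s) = s (u(s) = s*1 = s)
N(R, E) = E + R*(E + 2*R) (N(R, E) = (((R + R) + E)*R + 0*E) + E = ((2*R + E)*R + 0) + E = ((E + 2*R)*R + 0) + E = (R*(E + 2*R) + 0) + E = R*(E + 2*R) + E = E + R*(E + 2*R))
1051*N(k(5), -3) = 1051*(-3 + 2*5**2 - 3*5) = 1051*(-3 + 2*25 - 15) = 1051*(-3 + 50 - 15) = 1051*32 = 33632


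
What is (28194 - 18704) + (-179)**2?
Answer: 41531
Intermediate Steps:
(28194 - 18704) + (-179)**2 = 9490 + 32041 = 41531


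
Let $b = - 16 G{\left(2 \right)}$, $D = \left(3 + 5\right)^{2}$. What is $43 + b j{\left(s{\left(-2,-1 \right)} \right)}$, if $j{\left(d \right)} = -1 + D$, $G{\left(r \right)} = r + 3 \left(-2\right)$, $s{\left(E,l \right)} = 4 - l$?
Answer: $4075$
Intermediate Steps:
$D = 64$ ($D = 8^{2} = 64$)
$G{\left(r \right)} = -6 + r$ ($G{\left(r \right)} = r - 6 = -6 + r$)
$b = 64$ ($b = - 16 \left(-6 + 2\right) = \left(-16\right) \left(-4\right) = 64$)
$j{\left(d \right)} = 63$ ($j{\left(d \right)} = -1 + 64 = 63$)
$43 + b j{\left(s{\left(-2,-1 \right)} \right)} = 43 + 64 \cdot 63 = 43 + 4032 = 4075$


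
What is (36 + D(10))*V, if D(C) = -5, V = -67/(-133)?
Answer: 2077/133 ≈ 15.617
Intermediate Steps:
V = 67/133 (V = -67*(-1/133) = 67/133 ≈ 0.50376)
(36 + D(10))*V = (36 - 5)*(67/133) = 31*(67/133) = 2077/133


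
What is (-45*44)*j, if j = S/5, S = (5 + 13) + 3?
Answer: -8316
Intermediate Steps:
S = 21 (S = 18 + 3 = 21)
j = 21/5 ≈ 4.2000
(-45*44)*j = -45*44*(21/5) = -1980*21/5 = -8316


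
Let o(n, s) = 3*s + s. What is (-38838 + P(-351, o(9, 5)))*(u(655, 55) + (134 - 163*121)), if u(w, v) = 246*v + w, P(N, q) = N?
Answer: 211777356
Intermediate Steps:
o(n, s) = 4*s
u(w, v) = w + 246*v
(-38838 + P(-351, o(9, 5)))*(u(655, 55) + (134 - 163*121)) = (-38838 - 351)*((655 + 246*55) + (134 - 163*121)) = -39189*((655 + 13530) + (134 - 19723)) = -39189*(14185 - 19589) = -39189*(-5404) = 211777356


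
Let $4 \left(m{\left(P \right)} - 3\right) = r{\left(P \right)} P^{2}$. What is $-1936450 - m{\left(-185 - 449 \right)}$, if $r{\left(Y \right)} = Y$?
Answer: $61773573$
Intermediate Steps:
$m{\left(P \right)} = 3 + \frac{P^{3}}{4}$ ($m{\left(P \right)} = 3 + \frac{P P^{2}}{4} = 3 + \frac{P^{3}}{4}$)
$-1936450 - m{\left(-185 - 449 \right)} = -1936450 - \left(3 + \frac{\left(-185 - 449\right)^{3}}{4}\right) = -1936450 - \left(3 + \frac{\left(-634\right)^{3}}{4}\right) = -1936450 - \left(3 + \frac{1}{4} \left(-254840104\right)\right) = -1936450 - \left(3 - 63710026\right) = -1936450 - -63710023 = -1936450 + 63710023 = 61773573$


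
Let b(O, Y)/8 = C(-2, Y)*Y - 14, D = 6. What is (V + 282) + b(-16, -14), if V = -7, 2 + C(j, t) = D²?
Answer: -3645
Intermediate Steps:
C(j, t) = 34 (C(j, t) = -2 + 6² = -2 + 36 = 34)
b(O, Y) = -112 + 272*Y (b(O, Y) = 8*(34*Y - 14) = 8*(-14 + 34*Y) = -112 + 272*Y)
(V + 282) + b(-16, -14) = (-7 + 282) + (-112 + 272*(-14)) = 275 + (-112 - 3808) = 275 - 3920 = -3645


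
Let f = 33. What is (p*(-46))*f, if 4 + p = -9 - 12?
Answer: 37950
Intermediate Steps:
p = -25 (p = -4 + (-9 - 12) = -4 - 21 = -25)
(p*(-46))*f = -25*(-46)*33 = 1150*33 = 37950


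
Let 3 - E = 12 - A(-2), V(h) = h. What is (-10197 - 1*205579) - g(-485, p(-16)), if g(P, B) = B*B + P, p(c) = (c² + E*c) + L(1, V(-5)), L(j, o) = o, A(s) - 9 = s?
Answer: -295380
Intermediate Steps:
A(s) = 9 + s
E = -2 (E = 3 - (12 - (9 - 2)) = 3 - (12 - 1*7) = 3 - (12 - 7) = 3 - 1*5 = 3 - 5 = -2)
p(c) = -5 + c² - 2*c (p(c) = (c² - 2*c) - 5 = -5 + c² - 2*c)
g(P, B) = P + B² (g(P, B) = B² + P = P + B²)
(-10197 - 1*205579) - g(-485, p(-16)) = (-10197 - 1*205579) - (-485 + (-5 + (-16)² - 2*(-16))²) = (-10197 - 205579) - (-485 + (-5 + 256 + 32)²) = -215776 - (-485 + 283²) = -215776 - (-485 + 80089) = -215776 - 1*79604 = -215776 - 79604 = -295380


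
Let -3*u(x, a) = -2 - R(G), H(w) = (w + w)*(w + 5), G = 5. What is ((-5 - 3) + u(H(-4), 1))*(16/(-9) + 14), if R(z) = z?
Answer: -1870/27 ≈ -69.259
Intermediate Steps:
H(w) = 2*w*(5 + w) (H(w) = (2*w)*(5 + w) = 2*w*(5 + w))
u(x, a) = 7/3 (u(x, a) = -(-2 - 1*5)/3 = -(-2 - 5)/3 = -⅓*(-7) = 7/3)
((-5 - 3) + u(H(-4), 1))*(16/(-9) + 14) = ((-5 - 3) + 7/3)*(16/(-9) + 14) = (-8 + 7/3)*(16*(-⅑) + 14) = -17*(-16/9 + 14)/3 = -17/3*110/9 = -1870/27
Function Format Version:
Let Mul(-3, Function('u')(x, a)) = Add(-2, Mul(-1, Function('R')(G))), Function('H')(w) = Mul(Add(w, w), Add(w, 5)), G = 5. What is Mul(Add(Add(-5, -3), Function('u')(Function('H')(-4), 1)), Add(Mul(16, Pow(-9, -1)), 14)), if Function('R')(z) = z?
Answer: Rational(-1870, 27) ≈ -69.259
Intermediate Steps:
Function('H')(w) = Mul(2, w, Add(5, w)) (Function('H')(w) = Mul(Mul(2, w), Add(5, w)) = Mul(2, w, Add(5, w)))
Function('u')(x, a) = Rational(7, 3) (Function('u')(x, a) = Mul(Rational(-1, 3), Add(-2, Mul(-1, 5))) = Mul(Rational(-1, 3), Add(-2, -5)) = Mul(Rational(-1, 3), -7) = Rational(7, 3))
Mul(Add(Add(-5, -3), Function('u')(Function('H')(-4), 1)), Add(Mul(16, Pow(-9, -1)), 14)) = Mul(Add(Add(-5, -3), Rational(7, 3)), Add(Mul(16, Pow(-9, -1)), 14)) = Mul(Add(-8, Rational(7, 3)), Add(Mul(16, Rational(-1, 9)), 14)) = Mul(Rational(-17, 3), Add(Rational(-16, 9), 14)) = Mul(Rational(-17, 3), Rational(110, 9)) = Rational(-1870, 27)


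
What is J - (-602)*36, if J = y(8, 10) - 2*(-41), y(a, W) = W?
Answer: 21764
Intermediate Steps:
J = 92 (J = 10 - 2*(-41) = 10 + 82 = 92)
J - (-602)*36 = 92 - (-602)*36 = 92 - 1*(-21672) = 92 + 21672 = 21764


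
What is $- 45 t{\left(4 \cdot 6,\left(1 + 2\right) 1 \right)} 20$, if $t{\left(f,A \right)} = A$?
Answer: $-2700$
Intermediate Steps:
$- 45 t{\left(4 \cdot 6,\left(1 + 2\right) 1 \right)} 20 = - 45 \left(1 + 2\right) 1 \cdot 20 = - 45 \cdot 3 \cdot 1 \cdot 20 = \left(-45\right) 3 \cdot 20 = \left(-135\right) 20 = -2700$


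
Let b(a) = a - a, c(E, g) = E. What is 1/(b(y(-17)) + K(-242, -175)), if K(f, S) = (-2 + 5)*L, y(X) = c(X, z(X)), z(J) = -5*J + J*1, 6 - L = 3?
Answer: ⅑ ≈ 0.11111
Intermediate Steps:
L = 3 (L = 6 - 1*3 = 6 - 3 = 3)
z(J) = -4*J (z(J) = -5*J + J = -4*J)
y(X) = X
b(a) = 0
K(f, S) = 9 (K(f, S) = (-2 + 5)*3 = 3*3 = 9)
1/(b(y(-17)) + K(-242, -175)) = 1/(0 + 9) = 1/9 = ⅑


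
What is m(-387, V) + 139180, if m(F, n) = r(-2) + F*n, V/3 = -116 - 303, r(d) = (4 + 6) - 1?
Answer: 625648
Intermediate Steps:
r(d) = 9 (r(d) = 10 - 1 = 9)
V = -1257 (V = 3*(-116 - 303) = 3*(-419) = -1257)
m(F, n) = 9 + F*n
m(-387, V) + 139180 = (9 - 387*(-1257)) + 139180 = (9 + 486459) + 139180 = 486468 + 139180 = 625648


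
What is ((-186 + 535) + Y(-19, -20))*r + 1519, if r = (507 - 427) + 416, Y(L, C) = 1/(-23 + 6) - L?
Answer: 3128303/17 ≈ 1.8402e+5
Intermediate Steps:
Y(L, C) = -1/17 - L (Y(L, C) = 1/(-17) - L = -1/17 - L)
r = 496 (r = 80 + 416 = 496)
((-186 + 535) + Y(-19, -20))*r + 1519 = ((-186 + 535) + (-1/17 - 1*(-19)))*496 + 1519 = (349 + (-1/17 + 19))*496 + 1519 = (349 + 322/17)*496 + 1519 = (6255/17)*496 + 1519 = 3102480/17 + 1519 = 3128303/17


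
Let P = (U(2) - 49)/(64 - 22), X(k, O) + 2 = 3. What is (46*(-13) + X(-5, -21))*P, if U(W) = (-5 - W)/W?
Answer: 2985/4 ≈ 746.25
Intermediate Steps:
X(k, O) = 1 (X(k, O) = -2 + 3 = 1)
U(W) = (-5 - W)/W
P = -5/4 (P = ((-5 - 1*2)/2 - 49)/(64 - 22) = ((-5 - 2)/2 - 49)/42 = ((½)*(-7) - 49)*(1/42) = (-7/2 - 49)*(1/42) = -105/2*1/42 = -5/4 ≈ -1.2500)
(46*(-13) + X(-5, -21))*P = (46*(-13) + 1)*(-5/4) = (-598 + 1)*(-5/4) = -597*(-5/4) = 2985/4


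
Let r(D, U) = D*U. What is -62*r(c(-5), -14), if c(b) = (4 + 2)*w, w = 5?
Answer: 26040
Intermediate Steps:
c(b) = 30 (c(b) = (4 + 2)*5 = 6*5 = 30)
-62*r(c(-5), -14) = -1860*(-14) = -62*(-420) = 26040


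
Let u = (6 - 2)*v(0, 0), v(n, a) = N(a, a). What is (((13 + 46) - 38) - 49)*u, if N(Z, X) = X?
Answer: 0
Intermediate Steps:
v(n, a) = a
u = 0 (u = (6 - 2)*0 = 4*0 = 0)
(((13 + 46) - 38) - 49)*u = (((13 + 46) - 38) - 49)*0 = ((59 - 38) - 49)*0 = (21 - 49)*0 = -28*0 = 0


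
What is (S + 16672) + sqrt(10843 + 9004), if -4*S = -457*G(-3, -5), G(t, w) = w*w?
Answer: 78113/4 + sqrt(19847) ≈ 19669.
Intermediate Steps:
G(t, w) = w**2
S = 11425/4 (S = -(-457)*(-5)**2/4 = -(-457)*25/4 = -1/4*(-11425) = 11425/4 ≈ 2856.3)
(S + 16672) + sqrt(10843 + 9004) = (11425/4 + 16672) + sqrt(10843 + 9004) = 78113/4 + sqrt(19847)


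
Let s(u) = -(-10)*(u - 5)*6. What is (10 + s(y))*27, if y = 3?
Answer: -2970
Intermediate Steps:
s(u) = -300 + 60*u (s(u) = -(-10)*(-5 + u)*6 = -2*(25 - 5*u)*6 = (-50 + 10*u)*6 = -300 + 60*u)
(10 + s(y))*27 = (10 + (-300 + 60*3))*27 = (10 + (-300 + 180))*27 = (10 - 120)*27 = -110*27 = -2970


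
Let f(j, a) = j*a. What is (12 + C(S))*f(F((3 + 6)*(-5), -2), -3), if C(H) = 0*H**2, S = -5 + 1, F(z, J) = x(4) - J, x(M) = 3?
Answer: -180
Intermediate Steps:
F(z, J) = 3 - J
f(j, a) = a*j
S = -4
C(H) = 0
(12 + C(S))*f(F((3 + 6)*(-5), -2), -3) = (12 + 0)*(-3*(3 - 1*(-2))) = 12*(-3*(3 + 2)) = 12*(-3*5) = 12*(-15) = -180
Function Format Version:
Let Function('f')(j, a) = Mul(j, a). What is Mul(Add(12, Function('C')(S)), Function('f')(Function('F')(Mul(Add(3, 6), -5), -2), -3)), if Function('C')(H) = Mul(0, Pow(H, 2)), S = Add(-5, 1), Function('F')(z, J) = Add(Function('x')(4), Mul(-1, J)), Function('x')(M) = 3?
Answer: -180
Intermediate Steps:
Function('F')(z, J) = Add(3, Mul(-1, J))
Function('f')(j, a) = Mul(a, j)
S = -4
Function('C')(H) = 0
Mul(Add(12, Function('C')(S)), Function('f')(Function('F')(Mul(Add(3, 6), -5), -2), -3)) = Mul(Add(12, 0), Mul(-3, Add(3, Mul(-1, -2)))) = Mul(12, Mul(-3, Add(3, 2))) = Mul(12, Mul(-3, 5)) = Mul(12, -15) = -180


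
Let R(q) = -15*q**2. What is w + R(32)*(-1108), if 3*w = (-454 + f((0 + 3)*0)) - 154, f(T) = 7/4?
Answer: 204224135/12 ≈ 1.7019e+7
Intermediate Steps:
f(T) = 7/4 (f(T) = 7*(1/4) = 7/4)
w = -2425/12 (w = ((-454 + 7/4) - 154)/3 = (-1809/4 - 154)/3 = (1/3)*(-2425/4) = -2425/12 ≈ -202.08)
w + R(32)*(-1108) = -2425/12 - 15*32**2*(-1108) = -2425/12 - 15*1024*(-1108) = -2425/12 - 15360*(-1108) = -2425/12 + 17018880 = 204224135/12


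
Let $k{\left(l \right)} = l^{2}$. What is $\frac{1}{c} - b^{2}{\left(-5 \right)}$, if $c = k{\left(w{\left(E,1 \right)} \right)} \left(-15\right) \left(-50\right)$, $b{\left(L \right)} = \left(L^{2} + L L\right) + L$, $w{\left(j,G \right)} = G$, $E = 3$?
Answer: $- \frac{1518749}{750} \approx -2025.0$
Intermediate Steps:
$b{\left(L \right)} = L + 2 L^{2}$ ($b{\left(L \right)} = \left(L^{2} + L^{2}\right) + L = 2 L^{2} + L = L + 2 L^{2}$)
$c = 750$ ($c = 1^{2} \left(-15\right) \left(-50\right) = 1 \left(-15\right) \left(-50\right) = \left(-15\right) \left(-50\right) = 750$)
$\frac{1}{c} - b^{2}{\left(-5 \right)} = \frac{1}{750} - \left(- 5 \left(1 + 2 \left(-5\right)\right)\right)^{2} = \frac{1}{750} - \left(- 5 \left(1 - 10\right)\right)^{2} = \frac{1}{750} - \left(\left(-5\right) \left(-9\right)\right)^{2} = \frac{1}{750} - 45^{2} = \frac{1}{750} - 2025 = - \frac{1518749}{750}$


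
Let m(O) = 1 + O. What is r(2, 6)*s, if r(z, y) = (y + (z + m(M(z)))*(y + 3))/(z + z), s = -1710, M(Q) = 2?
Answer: -43605/2 ≈ -21803.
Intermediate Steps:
r(z, y) = (y + (3 + y)*(3 + z))/(2*z) (r(z, y) = (y + (z + (1 + 2))*(y + 3))/(z + z) = (y + (z + 3)*(3 + y))/((2*z)) = (y + (3 + z)*(3 + y))*(1/(2*z)) = (y + (3 + y)*(3 + z))*(1/(2*z)) = (y + (3 + y)*(3 + z))/(2*z))
r(2, 6)*s = ((1/2)*(9 + 4*6 + 2*(3 + 6))/2)*(-1710) = ((1/2)*(1/2)*(9 + 24 + 2*9))*(-1710) = ((1/2)*(1/2)*(9 + 24 + 18))*(-1710) = ((1/2)*(1/2)*51)*(-1710) = (51/4)*(-1710) = -43605/2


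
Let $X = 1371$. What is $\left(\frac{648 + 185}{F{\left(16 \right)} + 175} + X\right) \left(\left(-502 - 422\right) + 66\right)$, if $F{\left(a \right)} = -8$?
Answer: $- \frac{197159820}{167} \approx -1.1806 \cdot 10^{6}$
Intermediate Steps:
$\left(\frac{648 + 185}{F{\left(16 \right)} + 175} + X\right) \left(\left(-502 - 422\right) + 66\right) = \left(\frac{648 + 185}{-8 + 175} + 1371\right) \left(\left(-502 - 422\right) + 66\right) = \left(\frac{833}{167} + 1371\right) \left(-924 + 66\right) = \left(833 \cdot \frac{1}{167} + 1371\right) \left(-858\right) = \left(\frac{833}{167} + 1371\right) \left(-858\right) = \frac{229790}{167} \left(-858\right) = - \frac{197159820}{167}$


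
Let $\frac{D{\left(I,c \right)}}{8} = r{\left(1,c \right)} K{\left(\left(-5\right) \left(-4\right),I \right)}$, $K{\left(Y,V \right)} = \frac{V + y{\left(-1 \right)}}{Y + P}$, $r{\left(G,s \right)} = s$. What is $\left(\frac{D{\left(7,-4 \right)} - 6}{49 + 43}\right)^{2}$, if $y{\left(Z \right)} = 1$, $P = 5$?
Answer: $\frac{41209}{1322500} \approx 0.03116$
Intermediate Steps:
$K{\left(Y,V \right)} = \frac{1 + V}{5 + Y}$ ($K{\left(Y,V \right)} = \frac{V + 1}{Y + 5} = \frac{1 + V}{5 + Y}$)
$D{\left(I,c \right)} = 8 c \left(\frac{1}{25} + \frac{I}{25}\right)$ ($D{\left(I,c \right)} = 8 c \frac{1 + I}{5 - -20} = 8 c \frac{1 + I}{5 + 20} = 8 c \frac{1 + I}{25} = 8 c \left(\frac{1}{25} + \frac{I}{25}\right)$)
$\left(\frac{D{\left(7,-4 \right)} - 6}{49 + 43}\right)^{2} = \left(\frac{\frac{8}{25} \left(-4\right) \left(1 + 7\right) - 6}{49 + 43}\right)^{2} = \left(\frac{\frac{8}{25} \left(-4\right) 8 - 6}{92}\right)^{2} = \left(\left(- \frac{256}{25} - 6\right) \frac{1}{92}\right)^{2} = \left(\left(- \frac{406}{25}\right) \frac{1}{92}\right)^{2} = \left(- \frac{203}{1150}\right)^{2} = \frac{41209}{1322500}$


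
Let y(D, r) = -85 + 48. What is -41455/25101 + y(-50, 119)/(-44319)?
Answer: -612105136/370817073 ≈ -1.6507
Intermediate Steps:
y(D, r) = -37
-41455/25101 + y(-50, 119)/(-44319) = -41455/25101 - 37/(-44319) = -41455*1/25101 - 37*(-1/44319) = -41455/25101 + 37/44319 = -612105136/370817073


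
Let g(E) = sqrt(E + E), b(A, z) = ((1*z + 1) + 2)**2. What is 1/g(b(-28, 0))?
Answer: sqrt(2)/6 ≈ 0.23570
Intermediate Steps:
b(A, z) = (3 + z)**2 (b(A, z) = ((z + 1) + 2)**2 = ((1 + z) + 2)**2 = (3 + z)**2)
g(E) = sqrt(2)*sqrt(E) (g(E) = sqrt(2*E) = sqrt(2)*sqrt(E))
1/g(b(-28, 0)) = 1/(sqrt(2)*sqrt((3 + 0)**2)) = 1/(sqrt(2)*sqrt(3**2)) = 1/(sqrt(2)*sqrt(9)) = 1/(sqrt(2)*3) = 1/(3*sqrt(2)) = sqrt(2)/6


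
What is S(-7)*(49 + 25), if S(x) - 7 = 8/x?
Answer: 3034/7 ≈ 433.43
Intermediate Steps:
S(x) = 7 + 8/x
S(-7)*(49 + 25) = (7 + 8/(-7))*(49 + 25) = (7 + 8*(-⅐))*74 = (7 - 8/7)*74 = (41/7)*74 = 3034/7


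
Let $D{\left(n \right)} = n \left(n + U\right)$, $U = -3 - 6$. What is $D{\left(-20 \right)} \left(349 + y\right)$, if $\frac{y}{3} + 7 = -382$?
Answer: $-474440$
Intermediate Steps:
$U = -9$ ($U = -3 - 6 = -9$)
$y = -1167$ ($y = -21 + 3 \left(-382\right) = -21 - 1146 = -1167$)
$D{\left(n \right)} = n \left(-9 + n\right)$ ($D{\left(n \right)} = n \left(n - 9\right) = n \left(-9 + n\right)$)
$D{\left(-20 \right)} \left(349 + y\right) = - 20 \left(-9 - 20\right) \left(349 - 1167\right) = \left(-20\right) \left(-29\right) \left(-818\right) = 580 \left(-818\right) = -474440$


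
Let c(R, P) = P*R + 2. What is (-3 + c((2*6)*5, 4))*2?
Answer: 478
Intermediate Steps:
c(R, P) = 2 + P*R
(-3 + c((2*6)*5, 4))*2 = (-3 + (2 + 4*((2*6)*5)))*2 = (-3 + (2 + 4*(12*5)))*2 = (-3 + (2 + 4*60))*2 = (-3 + (2 + 240))*2 = (-3 + 242)*2 = 239*2 = 478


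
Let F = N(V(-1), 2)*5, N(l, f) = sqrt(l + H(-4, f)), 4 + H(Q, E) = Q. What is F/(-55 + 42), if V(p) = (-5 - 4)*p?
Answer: -5/13 ≈ -0.38462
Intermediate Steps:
H(Q, E) = -4 + Q
V(p) = -9*p
N(l, f) = sqrt(-8 + l) (N(l, f) = sqrt(l + (-4 - 4)) = sqrt(l - 8) = sqrt(-8 + l))
F = 5 (F = sqrt(-8 - 9*(-1))*5 = sqrt(-8 + 9)*5 = sqrt(1)*5 = 1*5 = 5)
F/(-55 + 42) = 5/(-55 + 42) = 5/(-13) = -1/13*5 = -5/13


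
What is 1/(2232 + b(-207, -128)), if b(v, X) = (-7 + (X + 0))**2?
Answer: 1/20457 ≈ 4.8883e-5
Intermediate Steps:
b(v, X) = (-7 + X)**2
1/(2232 + b(-207, -128)) = 1/(2232 + (-7 - 128)**2) = 1/(2232 + (-135)**2) = 1/(2232 + 18225) = 1/20457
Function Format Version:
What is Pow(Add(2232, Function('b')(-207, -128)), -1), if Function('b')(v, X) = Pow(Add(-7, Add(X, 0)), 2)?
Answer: Rational(1, 20457) ≈ 4.8883e-5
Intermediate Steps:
Function('b')(v, X) = Pow(Add(-7, X), 2)
Pow(Add(2232, Function('b')(-207, -128)), -1) = Pow(Add(2232, Pow(Add(-7, -128), 2)), -1) = Pow(Add(2232, Pow(-135, 2)), -1) = Pow(Add(2232, 18225), -1) = Pow(20457, -1) = Rational(1, 20457)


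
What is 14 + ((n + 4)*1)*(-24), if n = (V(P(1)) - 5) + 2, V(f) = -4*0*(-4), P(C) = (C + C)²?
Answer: -10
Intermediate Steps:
P(C) = 4*C² (P(C) = (2*C)² = 4*C²)
V(f) = 0 (V(f) = 0*(-4) = 0)
n = -3 (n = (0 - 5) + 2 = -5 + 2 = -3)
14 + ((n + 4)*1)*(-24) = 14 + ((-3 + 4)*1)*(-24) = 14 + (1*1)*(-24) = 14 + 1*(-24) = 14 - 24 = -10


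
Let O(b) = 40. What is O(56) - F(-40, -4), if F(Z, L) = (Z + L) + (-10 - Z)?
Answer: 54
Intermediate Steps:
F(Z, L) = -10 + L (F(Z, L) = (L + Z) + (-10 - Z) = -10 + L)
O(56) - F(-40, -4) = 40 - (-10 - 4) = 40 - 1*(-14) = 40 + 14 = 54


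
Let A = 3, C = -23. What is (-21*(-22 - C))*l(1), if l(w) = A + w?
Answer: -84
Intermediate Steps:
l(w) = 3 + w
(-21*(-22 - C))*l(1) = (-21*(-22 - 1*(-23)))*(3 + 1) = -21*(-22 + 23)*4 = -21*1*4 = -21*4 = -84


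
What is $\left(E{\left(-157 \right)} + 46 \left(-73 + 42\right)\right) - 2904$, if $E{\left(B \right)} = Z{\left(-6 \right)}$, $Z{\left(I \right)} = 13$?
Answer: $-4317$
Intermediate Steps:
$E{\left(B \right)} = 13$
$\left(E{\left(-157 \right)} + 46 \left(-73 + 42\right)\right) - 2904 = \left(13 + 46 \left(-73 + 42\right)\right) - 2904 = \left(13 + 46 \left(-31\right)\right) - 2904 = \left(13 - 1426\right) - 2904 = -1413 - 2904 = -4317$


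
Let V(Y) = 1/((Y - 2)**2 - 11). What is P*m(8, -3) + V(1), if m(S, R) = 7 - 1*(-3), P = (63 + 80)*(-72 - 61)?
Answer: -1901901/10 ≈ -1.9019e+5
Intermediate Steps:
P = -19019 (P = 143*(-133) = -19019)
m(S, R) = 10 (m(S, R) = 7 + 3 = 10)
V(Y) = 1/(-11 + (-2 + Y)**2) (V(Y) = 1/((-2 + Y)**2 - 11) = 1/(-11 + (-2 + Y)**2))
P*m(8, -3) + V(1) = -19019*10 + 1/(-11 + (-2 + 1)**2) = -190190 + 1/(-11 + (-1)**2) = -190190 + 1/(-11 + 1) = -190190 + 1/(-10) = -190190 - 1/10 = -1901901/10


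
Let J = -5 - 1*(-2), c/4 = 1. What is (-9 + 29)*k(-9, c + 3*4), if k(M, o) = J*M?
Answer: 540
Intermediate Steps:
c = 4 (c = 4*1 = 4)
J = -3 (J = -5 + 2 = -3)
k(M, o) = -3*M
(-9 + 29)*k(-9, c + 3*4) = (-9 + 29)*(-3*(-9)) = 20*27 = 540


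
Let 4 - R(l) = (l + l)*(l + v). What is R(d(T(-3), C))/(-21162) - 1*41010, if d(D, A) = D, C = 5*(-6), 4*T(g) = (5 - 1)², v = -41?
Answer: -144642320/3527 ≈ -41010.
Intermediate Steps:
T(g) = 4 (T(g) = (5 - 1)²/4 = (¼)*4² = (¼)*16 = 4)
C = -30
R(l) = 4 - 2*l*(-41 + l) (R(l) = 4 - (l + l)*(l - 41) = 4 - 2*l*(-41 + l))
R(d(T(-3), C))/(-21162) - 1*41010 = (4 - 2*4² + 82*4)/(-21162) - 1*41010 = (4 - 2*16 + 328)*(-1/21162) - 41010 = (4 - 32 + 328)*(-1/21162) - 41010 = 300*(-1/21162) - 41010 = -50/3527 - 41010 = -144642320/3527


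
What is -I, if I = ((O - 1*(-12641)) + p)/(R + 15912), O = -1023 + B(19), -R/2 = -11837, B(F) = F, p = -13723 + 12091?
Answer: -10005/39586 ≈ -0.25274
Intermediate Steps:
p = -1632
R = 23674 (R = -2*(-11837) = 23674)
O = -1004 (O = -1023 + 19 = -1004)
I = 10005/39586 (I = ((-1004 - 1*(-12641)) - 1632)/(23674 + 15912) = ((-1004 + 12641) - 1632)/39586 = (11637 - 1632)*(1/39586) = 10005*(1/39586) = 10005/39586 ≈ 0.25274)
-I = -1*10005/39586 = -10005/39586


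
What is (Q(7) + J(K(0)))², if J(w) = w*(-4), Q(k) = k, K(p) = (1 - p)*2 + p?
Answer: 1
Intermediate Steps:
K(p) = 2 - p (K(p) = (2 - 2*p) + p = 2 - p)
J(w) = -4*w
(Q(7) + J(K(0)))² = (7 - 4*(2 - 1*0))² = (7 - 4*(2 + 0))² = (7 - 4*2)² = (7 - 8)² = (-1)² = 1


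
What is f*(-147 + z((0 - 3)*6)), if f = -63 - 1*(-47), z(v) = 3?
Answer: 2304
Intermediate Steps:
f = -16 (f = -63 + 47 = -16)
f*(-147 + z((0 - 3)*6)) = -16*(-147 + 3) = -16*(-144) = 2304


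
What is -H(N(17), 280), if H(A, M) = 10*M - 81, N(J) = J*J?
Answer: -2719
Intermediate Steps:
N(J) = J**2
H(A, M) = -81 + 10*M
-H(N(17), 280) = -(-81 + 10*280) = -(-81 + 2800) = -1*2719 = -2719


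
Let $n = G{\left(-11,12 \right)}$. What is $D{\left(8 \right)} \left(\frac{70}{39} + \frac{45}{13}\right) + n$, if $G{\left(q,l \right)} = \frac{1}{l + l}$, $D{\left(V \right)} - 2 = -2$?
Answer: $\frac{1}{24} \approx 0.041667$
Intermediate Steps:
$D{\left(V \right)} = 0$ ($D{\left(V \right)} = 2 - 2 = 0$)
$G{\left(q,l \right)} = \frac{1}{2 l}$
$n = \frac{1}{24}$ ($n = \frac{1}{2 \cdot 12} = \frac{1}{2} \cdot \frac{1}{12} = \frac{1}{24} \approx 0.041667$)
$D{\left(8 \right)} \left(\frac{70}{39} + \frac{45}{13}\right) + n = 0 \left(\frac{70}{39} + \frac{45}{13}\right) + \frac{1}{24} = 0 \cdot \frac{205}{39} + \frac{1}{24} = 0 + \frac{1}{24} = \frac{1}{24}$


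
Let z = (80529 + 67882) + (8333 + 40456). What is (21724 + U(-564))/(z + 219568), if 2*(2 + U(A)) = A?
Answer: 335/6512 ≈ 0.051443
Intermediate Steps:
U(A) = -2 + A/2
z = 197200 (z = 148411 + 48789 = 197200)
(21724 + U(-564))/(z + 219568) = (21724 + (-2 + (1/2)*(-564)))/(197200 + 219568) = (21724 + (-2 - 282))/416768 = (21724 - 284)*(1/416768) = 21440*(1/416768) = 335/6512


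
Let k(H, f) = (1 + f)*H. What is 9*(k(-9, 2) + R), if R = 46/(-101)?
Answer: -24957/101 ≈ -247.10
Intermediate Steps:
R = -46/101 (R = 46*(-1/101) = -46/101 ≈ -0.45545)
k(H, f) = H*(1 + f)
9*(k(-9, 2) + R) = 9*(-9*(1 + 2) - 46/101) = 9*(-9*3 - 46/101) = 9*(-27 - 46/101) = 9*(-2773/101) = -24957/101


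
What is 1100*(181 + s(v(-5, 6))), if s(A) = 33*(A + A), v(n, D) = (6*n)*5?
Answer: -10690900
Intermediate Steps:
v(n, D) = 30*n
s(A) = 66*A (s(A) = 33*(2*A) = 66*A)
1100*(181 + s(v(-5, 6))) = 1100*(181 + 66*(30*(-5))) = 1100*(181 + 66*(-150)) = 1100*(181 - 9900) = 1100*(-9719) = -10690900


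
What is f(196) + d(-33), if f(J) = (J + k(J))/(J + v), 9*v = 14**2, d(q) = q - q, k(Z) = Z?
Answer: 9/5 ≈ 1.8000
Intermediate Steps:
d(q) = 0
v = 196/9 (v = (1/9)*14**2 = (1/9)*196 = 196/9 ≈ 21.778)
f(J) = 2*J/(196/9 + J) (f(J) = (J + J)/(J + 196/9) = (2*J)/(196/9 + J) = 2*J/(196/9 + J))
f(196) + d(-33) = 18*196/(196 + 9*196) + 0 = 18*196/(196 + 1764) + 0 = 18*196/1960 + 0 = 18*196*(1/1960) + 0 = 9/5 + 0 = 9/5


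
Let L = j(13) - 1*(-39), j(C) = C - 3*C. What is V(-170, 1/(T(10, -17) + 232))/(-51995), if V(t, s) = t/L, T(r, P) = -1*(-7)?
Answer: 34/135187 ≈ 0.00025150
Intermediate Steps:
j(C) = -2*C
T(r, P) = 7
L = 13 (L = -2*13 - 1*(-39) = -26 + 39 = 13)
V(t, s) = t/13
V(-170, 1/(T(10, -17) + 232))/(-51995) = ((1/13)*(-170))/(-51995) = -170/13*(-1/51995) = 34/135187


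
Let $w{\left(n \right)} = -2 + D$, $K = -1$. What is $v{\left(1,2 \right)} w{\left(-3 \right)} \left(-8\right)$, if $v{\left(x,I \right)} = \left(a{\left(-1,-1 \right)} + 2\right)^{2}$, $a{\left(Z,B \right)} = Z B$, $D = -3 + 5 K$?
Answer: $720$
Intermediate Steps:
$D = -8$ ($D = -3 + 5 \left(-1\right) = -3 - 5 = -8$)
$a{\left(Z,B \right)} = B Z$
$v{\left(x,I \right)} = 9$ ($v{\left(x,I \right)} = \left(\left(-1\right) \left(-1\right) + 2\right)^{2} = \left(1 + 2\right)^{2} = 3^{2} = 9$)
$w{\left(n \right)} = -10$ ($w{\left(n \right)} = -2 - 8 = -10$)
$v{\left(1,2 \right)} w{\left(-3 \right)} \left(-8\right) = 9 \left(-10\right) \left(-8\right) = \left(-90\right) \left(-8\right) = 720$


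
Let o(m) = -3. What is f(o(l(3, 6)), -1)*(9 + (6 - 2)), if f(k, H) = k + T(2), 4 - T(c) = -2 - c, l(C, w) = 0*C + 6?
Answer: 65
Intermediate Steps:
l(C, w) = 6 (l(C, w) = 0 + 6 = 6)
T(c) = 6 + c (T(c) = 4 - (-2 - c) = 4 + (2 + c) = 6 + c)
f(k, H) = 8 + k (f(k, H) = k + (6 + 2) = k + 8 = 8 + k)
f(o(l(3, 6)), -1)*(9 + (6 - 2)) = (8 - 3)*(9 + (6 - 2)) = 5*(9 + 4) = 5*13 = 65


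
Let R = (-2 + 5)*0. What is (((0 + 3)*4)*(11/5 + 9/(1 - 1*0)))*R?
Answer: 0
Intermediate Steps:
R = 0 (R = 3*0 = 0)
(((0 + 3)*4)*(11/5 + 9/(1 - 1*0)))*R = (((0 + 3)*4)*(11/5 + 9/(1 - 1*0)))*0 = ((3*4)*(11*(⅕) + 9/(1 + 0)))*0 = (12*(11/5 + 9/1))*0 = (12*(11/5 + 9*1))*0 = (12*(11/5 + 9))*0 = (12*(56/5))*0 = (672/5)*0 = 0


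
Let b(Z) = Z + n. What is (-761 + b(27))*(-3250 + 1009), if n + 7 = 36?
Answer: 1579905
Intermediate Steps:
n = 29 (n = -7 + 36 = 29)
b(Z) = 29 + Z (b(Z) = Z + 29 = 29 + Z)
(-761 + b(27))*(-3250 + 1009) = (-761 + (29 + 27))*(-3250 + 1009) = (-761 + 56)*(-2241) = -705*(-2241) = 1579905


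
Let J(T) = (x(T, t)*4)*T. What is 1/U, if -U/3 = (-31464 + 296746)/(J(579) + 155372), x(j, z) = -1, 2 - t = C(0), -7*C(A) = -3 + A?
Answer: -76528/397923 ≈ -0.19232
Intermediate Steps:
C(A) = 3/7 - A/7 (C(A) = -(-3 + A)/7 = 3/7 - A/7)
t = 11/7 (t = 2 - (3/7 - ⅐*0) = 2 - (3/7 + 0) = 2 - 1*3/7 = 2 - 3/7 = 11/7 ≈ 1.5714)
J(T) = -4*T (J(T) = (-1*4)*T = -4*T)
U = -397923/76528 (U = -3*(-31464 + 296746)/(-4*579 + 155372) = -795846/(-2316 + 155372) = -795846/153056 = -3*132641/76528 = -397923/76528 ≈ -5.1997)
1/U = 1/(-397923/76528) = -76528/397923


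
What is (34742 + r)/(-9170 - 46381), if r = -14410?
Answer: -20332/55551 ≈ -0.36601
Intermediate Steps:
(34742 + r)/(-9170 - 46381) = (34742 - 14410)/(-9170 - 46381) = 20332/(-55551) = 20332*(-1/55551) = -20332/55551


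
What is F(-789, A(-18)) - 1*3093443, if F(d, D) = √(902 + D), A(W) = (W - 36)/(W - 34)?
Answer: -3093443 + √610454/26 ≈ -3.0934e+6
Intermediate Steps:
A(W) = (-36 + W)/(-34 + W)
F(-789, A(-18)) - 1*3093443 = √(902 + (-36 - 18)/(-34 - 18)) - 1*3093443 = √(902 - 54/(-52)) - 3093443 = √(902 - 1/52*(-54)) - 3093443 = √(902 + 27/26) - 3093443 = √(23479/26) - 3093443 = √610454/26 - 3093443 = -3093443 + √610454/26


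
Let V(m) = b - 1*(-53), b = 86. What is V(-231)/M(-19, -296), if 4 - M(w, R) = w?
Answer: 139/23 ≈ 6.0435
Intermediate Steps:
M(w, R) = 4 - w
V(m) = 139 (V(m) = 86 - 1*(-53) = 86 + 53 = 139)
V(-231)/M(-19, -296) = 139/(4 - 1*(-19)) = 139/(4 + 19) = 139/23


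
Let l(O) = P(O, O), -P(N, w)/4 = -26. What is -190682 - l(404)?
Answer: -190786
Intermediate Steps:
P(N, w) = 104 (P(N, w) = -4*(-26) = 104)
l(O) = 104
-190682 - l(404) = -190682 - 1*104 = -190682 - 104 = -190786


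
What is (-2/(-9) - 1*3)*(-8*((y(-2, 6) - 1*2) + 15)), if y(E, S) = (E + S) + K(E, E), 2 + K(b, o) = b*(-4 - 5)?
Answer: 2200/3 ≈ 733.33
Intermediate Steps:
K(b, o) = -2 - 9*b (K(b, o) = -2 + b*(-4 - 5) = -2 + b*(-9) = -2 - 9*b)
y(E, S) = -2 + S - 8*E (y(E, S) = (E + S) + (-2 - 9*E) = -2 + S - 8*E)
(-2/(-9) - 1*3)*(-8*((y(-2, 6) - 1*2) + 15)) = (-2/(-9) - 1*3)*(-8*(((-2 + 6 - 8*(-2)) - 1*2) + 15)) = (-2*(-⅑) - 3)*(-8*(((-2 + 6 + 16) - 2) + 15)) = (2/9 - 3)*(-8*((20 - 2) + 15)) = -(-200)*(18 + 15)/9 = -(-200)*33/9 = -25/9*(-264) = 2200/3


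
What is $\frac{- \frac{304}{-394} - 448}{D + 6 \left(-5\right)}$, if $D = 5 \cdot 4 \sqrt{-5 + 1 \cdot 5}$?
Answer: $\frac{14684}{985} \approx 14.908$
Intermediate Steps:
$D = 0$ ($D = 20 \sqrt{-5 + 5} = 20 \sqrt{0} = 20 \cdot 0 = 0$)
$\frac{- \frac{304}{-394} - 448}{D + 6 \left(-5\right)} = \frac{- \frac{304}{-394} - 448}{0 + 6 \left(-5\right)} = \frac{\left(-304\right) \left(- \frac{1}{394}\right) - 448}{0 - 30} = \frac{\frac{152}{197} - 448}{-30} = \left(- \frac{88104}{197}\right) \left(- \frac{1}{30}\right) = \frac{14684}{985}$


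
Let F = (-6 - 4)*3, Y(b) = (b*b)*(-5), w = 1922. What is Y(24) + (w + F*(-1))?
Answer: -928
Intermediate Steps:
Y(b) = -5*b² (Y(b) = b²*(-5) = -5*b²)
F = -30 (F = -10*3 = -30)
Y(24) + (w + F*(-1)) = -5*24² + (1922 - 30*(-1)) = -5*576 + (1922 + 30) = -2880 + 1952 = -928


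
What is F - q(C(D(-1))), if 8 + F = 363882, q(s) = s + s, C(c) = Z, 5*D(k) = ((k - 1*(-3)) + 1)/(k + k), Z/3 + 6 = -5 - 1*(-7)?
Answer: 363898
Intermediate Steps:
Z = -12 (Z = -18 + 3*(-5 - 1*(-7)) = -18 + 3*(-5 + 7) = -18 + 3*2 = -18 + 6 = -12)
D(k) = (4 + k)/(10*k) (D(k) = (((k - 1*(-3)) + 1)/(k + k))/5 = (((k + 3) + 1)/((2*k)))/5 = (((3 + k) + 1)*(1/(2*k)))/5 = ((4 + k)*(1/(2*k)))/5 = ((4 + k)/(2*k))/5 = (4 + k)/(10*k))
C(c) = -12
q(s) = 2*s
F = 363874 (F = -8 + 363882 = 363874)
F - q(C(D(-1))) = 363874 - 2*(-12) = 363874 - 1*(-24) = 363874 + 24 = 363898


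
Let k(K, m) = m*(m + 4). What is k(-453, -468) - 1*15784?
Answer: 201368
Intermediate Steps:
k(K, m) = m*(4 + m)
k(-453, -468) - 1*15784 = -468*(4 - 468) - 1*15784 = -468*(-464) - 15784 = 217152 - 15784 = 201368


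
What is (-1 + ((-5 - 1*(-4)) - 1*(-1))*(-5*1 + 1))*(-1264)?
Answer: 1264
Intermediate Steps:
(-1 + ((-5 - 1*(-4)) - 1*(-1))*(-5*1 + 1))*(-1264) = (-1 + ((-5 + 4) + 1)*(-5 + 1))*(-1264) = (-1 + (-1 + 1)*(-4))*(-1264) = (-1 + 0*(-4))*(-1264) = (-1 + 0)*(-1264) = -1*(-1264) = 1264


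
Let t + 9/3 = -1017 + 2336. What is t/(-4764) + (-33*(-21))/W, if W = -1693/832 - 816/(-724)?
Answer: -124338040841/162815655 ≈ -763.67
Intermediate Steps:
t = 1316 (t = -3 + (-1017 + 2336) = -3 + 1319 = 1316)
W = -136705/150592 (W = -1693*1/832 - 816*(-1/724) = -1693/832 + 204/181 = -136705/150592 ≈ -0.90778)
t/(-4764) + (-33*(-21))/W = 1316/(-4764) + (-33*(-21))/(-136705/150592) = 1316*(-1/4764) + 693*(-150592/136705) = -329/1191 - 104360256/136705 = -124338040841/162815655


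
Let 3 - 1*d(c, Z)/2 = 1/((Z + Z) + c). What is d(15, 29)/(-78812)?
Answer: -109/1438319 ≈ -7.5783e-5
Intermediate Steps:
d(c, Z) = 6 - 2/(c + 2*Z) (d(c, Z) = 6 - 2/((Z + Z) + c) = 6 - 2/(2*Z + c) = 6 - 2/(c + 2*Z))
d(15, 29)/(-78812) = (2*(-1 + 3*15 + 6*29)/(15 + 2*29))/(-78812) = (2*(-1 + 45 + 174)/(15 + 58))*(-1/78812) = (2*218/73)*(-1/78812) = (2*(1/73)*218)*(-1/78812) = (436/73)*(-1/78812) = -109/1438319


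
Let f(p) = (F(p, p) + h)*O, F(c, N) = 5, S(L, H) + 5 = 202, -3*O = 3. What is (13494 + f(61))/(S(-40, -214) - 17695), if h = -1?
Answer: -6745/8749 ≈ -0.77095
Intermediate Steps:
O = -1 (O = -⅓*3 = -1)
S(L, H) = 197 (S(L, H) = -5 + 202 = 197)
f(p) = -4 (f(p) = (5 - 1)*(-1) = 4*(-1) = -4)
(13494 + f(61))/(S(-40, -214) - 17695) = (13494 - 4)/(197 - 17695) = 13490/(-17498) = 13490*(-1/17498) = -6745/8749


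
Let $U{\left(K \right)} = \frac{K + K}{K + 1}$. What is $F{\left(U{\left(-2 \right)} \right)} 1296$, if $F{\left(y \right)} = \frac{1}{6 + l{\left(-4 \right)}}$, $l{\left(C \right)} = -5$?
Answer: $1296$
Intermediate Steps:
$U{\left(K \right)} = \frac{2 K}{1 + K}$
$F{\left(y \right)} = 1$ ($F{\left(y \right)} = \frac{1}{6 - 5} = 1^{-1} = 1$)
$F{\left(U{\left(-2 \right)} \right)} 1296 = 1 \cdot 1296 = 1296$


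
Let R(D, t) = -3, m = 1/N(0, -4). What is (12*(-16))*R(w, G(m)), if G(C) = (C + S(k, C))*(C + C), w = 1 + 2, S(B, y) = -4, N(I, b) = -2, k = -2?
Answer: 576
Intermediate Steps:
m = -1/2 (m = 1/(-2) = -1/2 ≈ -0.50000)
w = 3
G(C) = 2*C*(-4 + C) (G(C) = (C - 4)*(C + C) = (-4 + C)*(2*C) = 2*C*(-4 + C))
(12*(-16))*R(w, G(m)) = (12*(-16))*(-3) = -192*(-3) = 576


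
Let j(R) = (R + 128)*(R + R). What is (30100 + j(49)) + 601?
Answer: 48047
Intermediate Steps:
j(R) = 2*R*(128 + R) (j(R) = (128 + R)*(2*R) = 2*R*(128 + R))
(30100 + j(49)) + 601 = (30100 + 2*49*(128 + 49)) + 601 = (30100 + 2*49*177) + 601 = (30100 + 17346) + 601 = 47446 + 601 = 48047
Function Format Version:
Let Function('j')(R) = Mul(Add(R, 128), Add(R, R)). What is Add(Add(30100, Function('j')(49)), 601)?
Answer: 48047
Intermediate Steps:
Function('j')(R) = Mul(2, R, Add(128, R)) (Function('j')(R) = Mul(Add(128, R), Mul(2, R)) = Mul(2, R, Add(128, R)))
Add(Add(30100, Function('j')(49)), 601) = Add(Add(30100, Mul(2, 49, Add(128, 49))), 601) = Add(Add(30100, Mul(2, 49, 177)), 601) = Add(Add(30100, 17346), 601) = Add(47446, 601) = 48047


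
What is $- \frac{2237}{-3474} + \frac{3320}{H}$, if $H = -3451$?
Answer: $- \frac{3813793}{11988774} \approx -0.31811$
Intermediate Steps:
$- \frac{2237}{-3474} + \frac{3320}{H} = - \frac{2237}{-3474} + \frac{3320}{-3451} = \left(-2237\right) \left(- \frac{1}{3474}\right) + 3320 \left(- \frac{1}{3451}\right) = \frac{2237}{3474} - \frac{3320}{3451} = - \frac{3813793}{11988774}$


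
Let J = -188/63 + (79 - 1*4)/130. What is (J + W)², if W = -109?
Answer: 33300775225/2683044 ≈ 12412.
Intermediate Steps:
J = -3943/1638 (J = -188*1/63 + (79 - 4)*(1/130) = -188/63 + 75*(1/130) = -188/63 + 15/26 = -3943/1638 ≈ -2.4072)
(J + W)² = (-3943/1638 - 109)² = (-182485/1638)² = 33300775225/2683044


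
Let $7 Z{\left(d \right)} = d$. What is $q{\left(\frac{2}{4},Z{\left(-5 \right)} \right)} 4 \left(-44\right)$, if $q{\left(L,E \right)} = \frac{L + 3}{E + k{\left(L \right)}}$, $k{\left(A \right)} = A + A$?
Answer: $-2156$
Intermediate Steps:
$Z{\left(d \right)} = \frac{d}{7}$
$k{\left(A \right)} = 2 A$
$q{\left(L,E \right)} = \frac{3 + L}{E + 2 L}$ ($q{\left(L,E \right)} = \frac{L + 3}{E + 2 L} = \frac{3 + L}{E + 2 L}$)
$q{\left(\frac{2}{4},Z{\left(-5 \right)} \right)} 4 \left(-44\right) = \frac{3 + \frac{2}{4}}{\frac{1}{7} \left(-5\right) + 2 \cdot \frac{2}{4}} \cdot 4 \left(-44\right) = \frac{3 + 2 \cdot \frac{1}{4}}{- \frac{5}{7} + 2 \cdot 2 \cdot \frac{1}{4}} \cdot 4 \left(-44\right) = \frac{3 + \frac{1}{2}}{- \frac{5}{7} + 2 \cdot \frac{1}{2}} \cdot 4 \left(-44\right) = \frac{1}{- \frac{5}{7} + 1} \cdot \frac{7}{2} \cdot 4 \left(-44\right) = \frac{1}{\frac{2}{7}} \cdot \frac{7}{2} \cdot 4 \left(-44\right) = \frac{7}{2} \cdot \frac{7}{2} \cdot 4 \left(-44\right) = \frac{49}{4} \cdot 4 \left(-44\right) = 49 \left(-44\right) = -2156$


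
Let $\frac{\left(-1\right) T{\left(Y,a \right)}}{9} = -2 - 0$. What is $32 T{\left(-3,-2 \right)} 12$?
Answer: $6912$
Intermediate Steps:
$T{\left(Y,a \right)} = 18$ ($T{\left(Y,a \right)} = - 9 \left(-2 - 0\right) = - 9 \left(-2 + 0\right) = \left(-9\right) \left(-2\right) = 18$)
$32 T{\left(-3,-2 \right)} 12 = 32 \cdot 18 \cdot 12 = 576 \cdot 12 = 6912$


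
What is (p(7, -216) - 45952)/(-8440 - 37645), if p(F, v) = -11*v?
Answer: 3352/3545 ≈ 0.94556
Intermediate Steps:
(p(7, -216) - 45952)/(-8440 - 37645) = (-11*(-216) - 45952)/(-8440 - 37645) = (2376 - 45952)/(-46085) = -43576*(-1/46085) = 3352/3545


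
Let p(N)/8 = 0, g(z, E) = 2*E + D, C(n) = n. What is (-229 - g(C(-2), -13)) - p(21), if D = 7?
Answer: -210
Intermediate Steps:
g(z, E) = 7 + 2*E (g(z, E) = 2*E + 7 = 7 + 2*E)
p(N) = 0 (p(N) = 8*0 = 0)
(-229 - g(C(-2), -13)) - p(21) = (-229 - (7 + 2*(-13))) - 1*0 = (-229 - (7 - 26)) + 0 = (-229 - 1*(-19)) + 0 = (-229 + 19) + 0 = -210 + 0 = -210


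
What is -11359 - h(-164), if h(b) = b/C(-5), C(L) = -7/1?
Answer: -79677/7 ≈ -11382.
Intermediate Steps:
C(L) = -7 (C(L) = -7*1 = -7)
h(b) = -b/7 (h(b) = b/(-7) = b*(-⅐) = -b/7)
-11359 - h(-164) = -11359 - (-1)*(-164)/7 = -11359 - 1*164/7 = -11359 - 164/7 = -79677/7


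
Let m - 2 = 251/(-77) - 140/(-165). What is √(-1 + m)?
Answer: I*√75306/231 ≈ 1.188*I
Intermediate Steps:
m = -95/231 (m = 2 + (251/(-77) - 140/(-165)) = 2 + (251*(-1/77) - 140*(-1/165)) = 2 + (-251/77 + 28/33) = 2 - 557/231 = -95/231 ≈ -0.41126)
√(-1 + m) = √(-1 - 95/231) = √(-326/231) = I*√75306/231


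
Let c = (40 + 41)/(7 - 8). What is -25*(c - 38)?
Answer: 2975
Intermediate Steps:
c = -81 (c = 81/(-1) = 81*(-1) = -81)
-25*(c - 38) = -25*(-81 - 38) = -25*(-119) = 2975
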